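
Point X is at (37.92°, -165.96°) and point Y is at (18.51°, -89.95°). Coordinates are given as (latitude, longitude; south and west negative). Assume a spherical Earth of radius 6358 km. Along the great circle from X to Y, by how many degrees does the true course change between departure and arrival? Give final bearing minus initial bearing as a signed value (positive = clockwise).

Initial bearing θ₁ = atan2(sin Δλ cos φ₂, cos φ₁ sin φ₂ − sin φ₁ cos φ₂ cos Δλ) = 83.21°
Final bearing θ₂ = (initial bearing from the destination back to the start) + 180° = 124.30°
Δθ = θ₂ − θ₁ = +41.1°

+41.1°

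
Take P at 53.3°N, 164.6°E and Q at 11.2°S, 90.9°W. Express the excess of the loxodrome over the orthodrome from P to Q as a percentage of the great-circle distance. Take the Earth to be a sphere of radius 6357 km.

3.3%

Great circle: σ = 1.8781 rad → d_gc = Rσ = 11939.3 km
Rhumb: Δφ = -1.1257, Δλ = +1.8239, Δψ = -1.3003, q = Δφ/Δψ = 0.8658 → d_rh = R√(Δφ²+q²Δλ²) = 12327.6 km
Excess = (12327.6 − 11939.3) / 11939.3 = 388.3 / 11939.3 = 3.252% ≈ 3.3%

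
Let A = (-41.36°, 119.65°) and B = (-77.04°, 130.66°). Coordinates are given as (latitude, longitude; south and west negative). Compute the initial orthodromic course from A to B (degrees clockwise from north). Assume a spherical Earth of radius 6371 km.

θ = atan2( sin Δλ·cos φ₂ ,  cos φ₁ sin φ₂ − sin φ₁ cos φ₂ cos Δλ )
  = atan2(+0.0428, -0.5860) = 175.82°

175.8°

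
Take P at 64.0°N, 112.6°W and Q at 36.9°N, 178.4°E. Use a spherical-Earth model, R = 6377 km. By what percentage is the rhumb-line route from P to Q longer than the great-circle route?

4.0%

Great circle: σ = 0.8429 rad → d_gc = Rσ = 5375.3 km
Rhumb: Δφ = -0.4730, Δλ = -1.2043, Δψ = -0.7721, q = Δφ/Δψ = 0.6126 → d_rh = R√(Δφ²+q²Δλ²) = 5588.4 km
Excess = (5588.4 − 5375.3) / 5375.3 = 213.1 / 5375.3 = 3.96% ≈ 4.0%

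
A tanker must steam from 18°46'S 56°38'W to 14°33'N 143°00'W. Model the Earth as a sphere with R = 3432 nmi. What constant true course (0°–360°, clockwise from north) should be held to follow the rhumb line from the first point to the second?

Meridional parts: M(φ₁)=-0.3336, M(φ₂)=+0.2567 → ΔM = +0.5903;  Δλ = -1.5074 rad
tan C = Δλ / ΔM = -2.5537 → C = 291.38°

291.4°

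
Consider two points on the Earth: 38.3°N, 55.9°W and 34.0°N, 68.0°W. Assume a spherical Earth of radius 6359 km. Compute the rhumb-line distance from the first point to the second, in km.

1184 km

Δψ = ln[tan(π/4+φ₂/2)/tan(π/4+φ₁/2)] = -0.0930;  Δφ = -0.0750 rad,  Δλ = -0.2112 rad
q = Δφ/Δψ = 0.8071
d = R·√(Δφ² + q²Δλ²) = 6359·0.18623 = 1184 km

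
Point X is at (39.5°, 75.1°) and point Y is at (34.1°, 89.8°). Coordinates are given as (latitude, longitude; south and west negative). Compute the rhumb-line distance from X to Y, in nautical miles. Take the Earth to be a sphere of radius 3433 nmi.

775 nmi

Δψ = ln[tan(π/4+φ₂/2)/tan(π/4+φ₁/2)] = -0.1178;  Δφ = -0.0942 rad,  Δλ = +0.2566 rad
q = Δφ/Δψ = 0.8001
d = R·√(Δφ² + q²Δλ²) = 3433·0.22588 = 775 nmi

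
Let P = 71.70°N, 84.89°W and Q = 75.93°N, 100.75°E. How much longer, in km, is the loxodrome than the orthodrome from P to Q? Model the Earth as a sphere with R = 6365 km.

Great circle: cos σ = sin φ₁ sin φ₂ + cos φ₁ cos φ₂ cos Δλ,  σ = 0.5643 rad → d_gc = 3591.59 km
Rhumb line: Δψ = +0.2664, q = Δφ/Δψ = 0.2772, d_rh = R√(Δφ²+q²Δλ²) = 5389.15 km
Excess = 5389.15 − 3591.59 = 1797.56 ≈ 1798 km

1798 km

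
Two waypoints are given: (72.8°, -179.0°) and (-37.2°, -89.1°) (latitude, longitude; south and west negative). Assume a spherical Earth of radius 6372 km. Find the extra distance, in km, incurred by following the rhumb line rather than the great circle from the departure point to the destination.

Great circle: cos σ = sin φ₁ sin φ₂ + cos φ₁ cos φ₂ cos Δλ,  σ = 2.1860 rad → d_gc = 13929.4 km
Rhumb line: Δψ = -2.5893, q = Δφ/Δψ = 0.7415, d_rh = R√(Δφ²+q²Δλ²) = 14304.2 km
Excess = 14304.2 − 13929.4 = 374.8 ≈ 375 km

375 km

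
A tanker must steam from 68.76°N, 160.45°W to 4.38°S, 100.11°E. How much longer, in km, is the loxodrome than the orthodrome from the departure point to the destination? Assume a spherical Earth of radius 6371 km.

612 km

Great circle: cos σ = sin φ₁ sin φ₂ + cos φ₁ cos φ₂ cos Δλ,  σ = 1.7016 rad → d_gc = 10840.9 km
Rhumb line: Δψ = -1.7505, q = Δφ/Δψ = 0.7293, d_rh = R√(Δφ²+q²Δλ²) = 11452.6 km
Excess = 11452.6 − 10840.9 = 611.7 ≈ 612 km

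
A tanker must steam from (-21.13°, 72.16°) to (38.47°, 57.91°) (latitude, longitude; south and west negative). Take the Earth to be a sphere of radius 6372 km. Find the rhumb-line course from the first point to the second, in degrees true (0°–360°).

347.3°

Meridional parts: M(φ₁)=-0.3774, M(φ₂)=+0.7284 → ΔM = +1.1059;  Δλ = -0.2487 rad
tan C = Δλ / ΔM = -0.2249 → C = 347.33°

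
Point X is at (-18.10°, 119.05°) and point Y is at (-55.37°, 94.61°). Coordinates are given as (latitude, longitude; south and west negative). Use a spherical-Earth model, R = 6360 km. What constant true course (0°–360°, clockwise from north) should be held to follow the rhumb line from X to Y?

Δψ = ln[tan(π/4+φ₂/2)/tan(π/4+φ₁/2)] = -0.8443
Δλ = -0.4266 rad (taken the short way round)
course = atan2(Δλ, Δψ) = 206.81°

206.8°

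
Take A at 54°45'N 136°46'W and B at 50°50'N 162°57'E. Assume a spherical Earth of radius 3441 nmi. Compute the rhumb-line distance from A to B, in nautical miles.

Rhumb course C = atan2(Δλ, Δψ) with Δψ = ln[tan(π/4+φ₂/2)/tan(π/4+φ₁/2)] = -0.1131, Δλ = -1.0521 → C = 263.86°
d = R·|Δφ| / |cos C| = 3441·0.06836 / 0.10692 = 2200 nmi

2200 nmi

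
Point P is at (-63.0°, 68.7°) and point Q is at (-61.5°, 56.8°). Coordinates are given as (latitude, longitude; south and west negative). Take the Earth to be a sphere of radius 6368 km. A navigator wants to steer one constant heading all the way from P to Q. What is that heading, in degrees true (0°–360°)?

Meridional parts: M(φ₁)=-1.4268, M(φ₂)=-1.3705 → ΔM = +0.0562;  Δλ = -0.2077 rad
tan C = Δλ / ΔM = -3.6930 → C = 285.15°

285.2°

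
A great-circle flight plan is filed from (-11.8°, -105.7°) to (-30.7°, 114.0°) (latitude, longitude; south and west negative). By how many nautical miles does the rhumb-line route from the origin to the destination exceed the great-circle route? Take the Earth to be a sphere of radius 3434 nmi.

507 nmi

Great circle: cos σ = sin φ₁ sin φ₂ + cos φ₁ cos φ₂ cos Δλ,  σ = 2.1450 rad → d_gc = 7366.01 nmi
Rhumb line: Δψ = -0.3560, q = Δφ/Δψ = 0.9265, d_rh = R√(Δφ²+q²Δλ²) = 7872.53 nmi
Excess = 7872.53 − 7366.01 = 506.52 ≈ 507 nmi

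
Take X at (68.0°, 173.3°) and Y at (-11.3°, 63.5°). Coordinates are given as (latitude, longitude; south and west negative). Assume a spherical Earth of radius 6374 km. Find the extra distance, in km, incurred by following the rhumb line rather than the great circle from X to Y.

755 km

Great circle: cos σ = sin φ₁ sin φ₂ + cos φ₁ cos φ₂ cos Δλ,  σ = 1.8819 rad → d_gc = 11995.2 km
Rhumb line: Δψ = -1.8365, q = Δφ/Δψ = 0.7537, d_rh = R√(Δφ²+q²Δλ²) = 12750.4 km
Excess = 12750.4 − 11995.2 = 755.2 ≈ 755 km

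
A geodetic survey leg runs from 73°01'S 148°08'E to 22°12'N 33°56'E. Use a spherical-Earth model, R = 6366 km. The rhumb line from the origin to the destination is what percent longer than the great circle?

Great circle: σ = 2.0626 rad → d_gc = Rσ = 13130.6 km
Rhumb: Δφ = +1.6618, Δλ = -1.9932, Δψ = +2.2993, q = Δφ/Δψ = 0.7228 → d_rh = R√(Δφ²+q²Δλ²) = 14000.8 km
Excess = (14000.8 − 13130.6) / 13130.6 = 870.2 / 13130.6 = 6.63% ≈ 6.6%

6.6%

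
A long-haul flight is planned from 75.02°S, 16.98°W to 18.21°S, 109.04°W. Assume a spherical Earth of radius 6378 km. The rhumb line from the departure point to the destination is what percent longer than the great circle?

Great circle: σ = 1.2734 rad → d_gc = Rσ = 8121.6 km
Rhumb: Δφ = +0.9915, Δλ = -1.6068, Δψ = +1.7056, q = Δφ/Δψ = 0.5813 → d_rh = R√(Δφ²+q²Δλ²) = 8688.0 km
Excess = (8688.0 − 8121.6) / 8121.6 = 566.4 / 8121.6 = 6.97% ≈ 7.0%

7.0%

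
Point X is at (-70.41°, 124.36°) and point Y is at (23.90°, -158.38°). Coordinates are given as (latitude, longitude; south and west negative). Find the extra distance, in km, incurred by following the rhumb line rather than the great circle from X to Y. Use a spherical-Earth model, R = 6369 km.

Great circle: cos σ = sin φ₁ sin φ₂ + cos φ₁ cos φ₂ cos Δλ,  σ = 1.8903 rad → d_gc = 12039.3 km
Rhumb line: Δψ = +2.1863, q = Δφ/Δψ = 0.7529, d_rh = R√(Δφ²+q²Δλ²) = 12317.1 km
Excess = 12317.1 − 12039.3 = 277.8 ≈ 278 km

278 km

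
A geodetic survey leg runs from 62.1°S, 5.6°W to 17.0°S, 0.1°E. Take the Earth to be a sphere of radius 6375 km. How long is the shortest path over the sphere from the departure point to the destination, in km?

Haversine: a = sin²(Δφ/2)+cos φ₁ cos φ₂ sin²(Δλ/2) = 0.14817;  σ = 2·atan2(√a,√(1−a))
σ = 45.279° → d = Rσ = 6375·0.79026 = 5038 km

5038 km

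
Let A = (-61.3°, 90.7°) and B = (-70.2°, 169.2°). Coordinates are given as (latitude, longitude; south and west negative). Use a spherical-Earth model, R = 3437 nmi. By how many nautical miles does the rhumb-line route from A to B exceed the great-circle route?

Great circle: cos σ = sin φ₁ sin φ₂ + cos φ₁ cos φ₂ cos Δλ,  σ = 0.5400 rad → d_gc = 1855.9 nmi
Rhumb line: Δψ = -0.3824, q = Δφ/Δψ = 0.4062, d_rh = R√(Δφ²+q²Δλ²) = 1985.9 nmi
Excess = 1985.9 − 1855.9 = 130.0 ≈ 130 nmi

130 nmi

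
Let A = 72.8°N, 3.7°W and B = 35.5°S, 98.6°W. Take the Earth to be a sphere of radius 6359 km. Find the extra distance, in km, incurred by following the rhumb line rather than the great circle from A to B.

Great circle: cos σ = sin φ₁ sin φ₂ + cos φ₁ cos φ₂ cos Δλ,  σ = 2.1838 rad → d_gc = 13886.5 km
Rhumb line: Δψ = -2.5524, q = Δφ/Δψ = 0.7405, d_rh = R√(Δφ²+q²Δλ²) = 14328.7 km
Excess = 14328.7 − 13886.5 = 442.2 ≈ 442 km

442 km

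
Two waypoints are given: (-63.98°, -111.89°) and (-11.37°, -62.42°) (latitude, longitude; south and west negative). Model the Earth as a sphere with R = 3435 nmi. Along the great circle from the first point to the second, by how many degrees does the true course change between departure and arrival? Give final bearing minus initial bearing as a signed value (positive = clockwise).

At departure: θ₁ = atan2(sin Δλ cos φ₂, cos φ₁ sin φ₂ − sin φ₁ cos φ₂ cos Δλ) = 56.89°
At arrival: θ₂ = atan2(sin Δλ cos φ₁, −cos φ₂ sin φ₁ + sin φ₂ cos φ₁ cos Δλ) = 22.01°
Δθ = θ₂ − θ₁ = -34.9°

-34.9°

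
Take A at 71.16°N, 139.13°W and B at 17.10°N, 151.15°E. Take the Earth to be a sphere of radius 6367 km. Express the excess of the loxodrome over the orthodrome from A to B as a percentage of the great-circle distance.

3.6%

Great circle: σ = 1.1753 rad → d_gc = Rσ = 7483.1 km
Rhumb: Δφ = -0.9435, Δλ = -1.2168, Δψ = -1.4933, q = Δφ/Δψ = 0.6318 → d_rh = R√(Δφ²+q²Δλ²) = 7749.3 km
Excess = (7749.3 − 7483.1) / 7483.1 = 266.2 / 7483.1 = 3.56% ≈ 3.6%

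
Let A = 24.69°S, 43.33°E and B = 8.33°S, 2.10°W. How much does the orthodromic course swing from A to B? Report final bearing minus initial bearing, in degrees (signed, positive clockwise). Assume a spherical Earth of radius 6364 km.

At departure: θ₁ = atan2(sin Δλ cos φ₂, cos φ₁ sin φ₂ − sin φ₁ cos φ₂ cos Δλ) = 282.67°
At arrival: θ₂ = atan2(sin Δλ cos φ₁, −cos φ₂ sin φ₁ + sin φ₂ cos φ₁ cos Δλ) = 296.37°
Δθ = θ₂ − θ₁ = +13.7°

+13.7°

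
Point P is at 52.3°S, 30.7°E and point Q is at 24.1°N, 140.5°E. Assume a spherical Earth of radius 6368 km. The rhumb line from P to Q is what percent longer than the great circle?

2.3%

Great circle: σ = 2.1085 rad → d_gc = Rσ = 13427.0 km
Rhumb: Δφ = +1.3334, Δλ = +1.9164, Δψ = +1.5083, q = Δφ/Δψ = 0.8841 → d_rh = R√(Δφ²+q²Δλ²) = 13729.4 km
Excess = (13729.4 − 13427.0) / 13427.0 = 302.4 / 13427.0 = 2.252% ≈ 2.3%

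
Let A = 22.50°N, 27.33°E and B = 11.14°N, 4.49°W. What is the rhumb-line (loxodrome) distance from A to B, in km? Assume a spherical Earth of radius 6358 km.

3601 km

Rhumb course C = atan2(Δλ, Δψ) with Δψ = ln[tan(π/4+φ₂/2)/tan(π/4+φ₁/2)] = -0.2075, Δλ = -0.5554 → C = 249.51°
d = R·|Δφ| / |cos C| = 6358·0.19827 / 0.35005 = 3601 km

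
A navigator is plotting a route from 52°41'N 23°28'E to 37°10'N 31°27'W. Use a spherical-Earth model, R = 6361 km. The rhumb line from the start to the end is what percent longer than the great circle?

Great circle: σ = 0.7104 rad → d_gc = Rσ = 4518.6 km
Rhumb: Δφ = -0.2708, Δλ = -0.9585, Δψ = -0.3860, q = Δφ/Δψ = 0.7015 → d_rh = R√(Δφ²+q²Δλ²) = 4610.9 km
Excess = (4610.9 − 4518.6) / 4518.6 = 92.3 / 4518.6 = 2.04% ≈ 2.0%

2.0%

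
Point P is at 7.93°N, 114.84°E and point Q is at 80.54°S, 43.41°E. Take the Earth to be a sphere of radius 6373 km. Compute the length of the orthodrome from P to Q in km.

10548 km

Haversine: a = sin²(Δφ/2)+cos φ₁ cos φ₂ sin²(Δλ/2) = 0.54212;  σ = 2·atan2(√a,√(1−a))
σ = 94.833° → d = Rσ = 6373·1.65514 = 10548 km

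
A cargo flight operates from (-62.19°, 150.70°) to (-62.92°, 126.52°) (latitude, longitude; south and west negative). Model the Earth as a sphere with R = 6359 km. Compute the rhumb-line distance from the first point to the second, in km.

Δψ = ln[tan(π/4+φ₂/2)/tan(π/4+φ₁/2)] = -0.0276;  Δφ = -0.0127 rad,  Δλ = -0.4220 rad
q = Δφ/Δψ = 0.4609
d = R·√(Δφ² + q²Δλ²) = 6359·0.19491 = 1239 km

1239 km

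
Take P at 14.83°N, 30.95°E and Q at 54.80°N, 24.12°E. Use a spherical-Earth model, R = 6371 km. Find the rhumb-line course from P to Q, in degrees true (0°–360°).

Meridional parts: M(φ₁)=+0.2618, M(φ₂)=+1.1482 → ΔM = +0.8864;  Δλ = -0.1192 rad
tan C = Δλ / ΔM = -0.1345 → C = 352.34°

352.3°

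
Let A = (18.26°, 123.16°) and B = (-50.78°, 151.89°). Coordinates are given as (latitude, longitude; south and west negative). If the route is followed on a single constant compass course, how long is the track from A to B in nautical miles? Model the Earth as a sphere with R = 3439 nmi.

4418 nmi

Δψ = ln[tan(π/4+φ₂/2)/tan(π/4+φ₁/2)] = -1.3563;  Δφ = -1.2050 rad,  Δλ = +0.5014 rad
q = Δφ/Δψ = 0.8884
d = R·√(Δφ² + q²Δλ²) = 3439·1.28469 = 4418 nmi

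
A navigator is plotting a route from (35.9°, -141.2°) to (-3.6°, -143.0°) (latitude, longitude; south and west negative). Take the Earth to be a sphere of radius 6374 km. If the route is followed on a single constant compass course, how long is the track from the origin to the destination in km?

Δψ = ln[tan(π/4+φ₂/2)/tan(π/4+φ₁/2)] = -0.7350;  Δφ = -0.6894 rad,  Δλ = -0.0314 rad
q = Δφ/Δψ = 0.9380
d = R·√(Δφ² + q²Δλ²) = 6374·0.69003 = 4398 km

4398 km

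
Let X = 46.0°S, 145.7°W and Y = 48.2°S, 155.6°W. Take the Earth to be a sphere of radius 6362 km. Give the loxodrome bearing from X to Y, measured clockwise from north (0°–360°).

251.9°

Meridional parts: M(φ₁)=-0.9063, M(φ₂)=-0.9627 → ΔM = -0.0564;  Δλ = -0.1728 rad
tan C = Δλ / ΔM = +3.0626 → C = 251.92°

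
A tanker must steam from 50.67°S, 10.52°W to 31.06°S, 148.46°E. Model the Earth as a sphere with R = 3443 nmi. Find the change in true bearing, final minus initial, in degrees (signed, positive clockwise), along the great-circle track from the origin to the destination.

-148.8°

Initial bearing θ₁ = atan2(sin Δλ cos φ₂, cos φ₁ sin φ₂ − sin φ₁ cos φ₂ cos Δλ) = 162.00°
Final bearing θ₂ = (initial bearing from the destination back to the start) + 180° = 13.22°
Δθ = θ₂ − θ₁ = -148.8°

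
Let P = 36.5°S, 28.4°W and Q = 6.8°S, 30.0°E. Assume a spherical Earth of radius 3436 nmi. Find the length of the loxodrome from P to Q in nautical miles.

Δψ = ln[tan(π/4+φ₂/2)/tan(π/4+φ₁/2)] = +0.5661;  Δφ = +0.5184 rad,  Δλ = +1.0193 rad
q = Δφ/Δψ = 0.9156
d = R·√(Δφ² + q²Δλ²) = 3436·1.06756 = 3668 nmi

3668 nmi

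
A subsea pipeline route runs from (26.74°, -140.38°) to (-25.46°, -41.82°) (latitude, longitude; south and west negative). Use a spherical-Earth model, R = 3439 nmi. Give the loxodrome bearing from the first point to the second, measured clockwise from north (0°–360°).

Meridional parts: M(φ₁)=+0.4846, M(φ₂)=-0.4598 → ΔM = -0.9444;  Δλ = +1.7202 rad
tan C = Δλ / ΔM = -1.8215 → C = 118.77°

118.8°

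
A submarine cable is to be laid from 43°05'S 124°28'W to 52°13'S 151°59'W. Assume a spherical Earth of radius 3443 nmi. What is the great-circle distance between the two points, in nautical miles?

1232 nmi

Haversine: a = sin²(Δφ/2)+cos φ₁ cos φ₂ sin²(Δλ/2) = 0.03165;  σ = 2·atan2(√a,√(1−a))
σ = 20.495° → d = Rσ = 3443·0.35771 = 1232 nmi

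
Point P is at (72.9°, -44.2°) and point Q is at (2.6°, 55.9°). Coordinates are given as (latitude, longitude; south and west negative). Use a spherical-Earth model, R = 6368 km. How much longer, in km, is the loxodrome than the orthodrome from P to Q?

Great circle: cos σ = sin φ₁ sin φ₂ + cos φ₁ cos φ₂ cos Δλ,  σ = 1.5790 rad → d_gc = 10054.757 km
Rhumb line: Δψ = -1.8494, q = Δφ/Δψ = 0.6634, d_rh = R√(Δφ²+q²Δλ²) = 10748.260 km
Excess = 10748.260 − 10054.757 = 693.503 ≈ 694 km

694 km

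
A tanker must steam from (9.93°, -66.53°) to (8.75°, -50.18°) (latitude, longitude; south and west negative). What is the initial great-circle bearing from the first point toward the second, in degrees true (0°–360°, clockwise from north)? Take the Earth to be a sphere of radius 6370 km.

92.8°

θ = atan2( sin Δλ·cos φ₂ ,  cos φ₁ sin φ₂ − sin φ₁ cos φ₂ cos Δλ )
  = atan2(+0.2782, -0.0137) = 92.82°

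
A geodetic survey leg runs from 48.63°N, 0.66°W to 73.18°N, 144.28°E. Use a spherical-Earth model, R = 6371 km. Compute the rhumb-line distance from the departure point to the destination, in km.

7855 km

Δψ = ln[tan(π/4+φ₂/2)/tan(π/4+φ₁/2)] = +0.9376;  Δφ = +0.4285 rad,  Δλ = +2.5297 rad
q = Δφ/Δψ = 0.4570
d = R·√(Δφ² + q²Δλ²) = 6371·1.23292 = 7855 km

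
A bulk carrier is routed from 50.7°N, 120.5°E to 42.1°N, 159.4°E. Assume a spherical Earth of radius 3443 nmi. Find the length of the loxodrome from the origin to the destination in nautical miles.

1688 nmi

Δψ = ln[tan(π/4+φ₂/2)/tan(π/4+φ₁/2)] = -0.2183;  Δφ = -0.1501 rad,  Δλ = +0.6789 rad
q = Δφ/Δψ = 0.6875
d = R·√(Δφ² + q²Δλ²) = 3443·0.49033 = 1688 nmi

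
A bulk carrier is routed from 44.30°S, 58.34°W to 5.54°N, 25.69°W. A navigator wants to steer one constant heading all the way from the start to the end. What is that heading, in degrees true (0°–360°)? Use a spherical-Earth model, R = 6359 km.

Meridional parts: M(φ₁)=-0.8642, M(φ₂)=+0.0968 → ΔM = +0.9610;  Δλ = +0.5699 rad
tan C = Δλ / ΔM = +0.5930 → C = 30.67°

30.7°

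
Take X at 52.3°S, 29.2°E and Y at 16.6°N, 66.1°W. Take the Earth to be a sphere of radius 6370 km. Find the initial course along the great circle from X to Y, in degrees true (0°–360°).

276.3°

θ = atan2( sin Δλ·cos φ₂ ,  cos φ₁ sin φ₂ − sin φ₁ cos φ₂ cos Δλ )
  = atan2(-0.9542, +0.1047) = 276.26°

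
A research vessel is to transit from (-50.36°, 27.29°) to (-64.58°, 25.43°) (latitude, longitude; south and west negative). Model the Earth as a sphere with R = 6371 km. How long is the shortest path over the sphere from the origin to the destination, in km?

1585 km

Haversine: a = sin²(Δφ/2)+cos φ₁ cos φ₂ sin²(Δλ/2) = 0.01539;  σ = 2·atan2(√a,√(1−a))
σ = 14.254° → d = Rσ = 6371·0.24877 = 1585 km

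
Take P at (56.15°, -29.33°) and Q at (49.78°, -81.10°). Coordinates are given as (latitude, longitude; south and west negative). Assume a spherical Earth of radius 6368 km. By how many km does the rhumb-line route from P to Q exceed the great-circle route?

78 km

Great circle: cos σ = sin φ₁ sin φ₂ + cos φ₁ cos φ₂ cos Δλ,  σ = 0.5419 rad → d_gc = 3450.9 km
Rhumb line: Δψ = -0.1850, q = Δφ/Δψ = 0.6009, d_rh = R√(Δφ²+q²Δλ²) = 3529.2 km
Excess = 3529.2 − 3450.9 = 78.3 ≈ 78 km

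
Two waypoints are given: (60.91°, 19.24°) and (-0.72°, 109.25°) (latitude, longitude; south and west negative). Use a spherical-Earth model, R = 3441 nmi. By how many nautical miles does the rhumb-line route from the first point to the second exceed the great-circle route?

Great circle: cos σ = sin φ₁ sin φ₂ + cos φ₁ cos φ₂ cos Δλ,  σ = 1.5819 rad → d_gc = 5443.2 nmi
Rhumb line: Δψ = -1.3617, q = Δφ/Δψ = 0.7899, d_rh = R√(Δφ²+q²Δλ²) = 5650.9 nmi
Excess = 5650.9 − 5443.2 = 207.7 ≈ 208 nmi

208 nmi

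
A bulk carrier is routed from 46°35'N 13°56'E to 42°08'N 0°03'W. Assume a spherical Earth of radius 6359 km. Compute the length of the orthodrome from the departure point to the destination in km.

cos σ = sin φ₁ sin φ₂ + cos φ₁ cos φ₂ cos Δλ
      = sin(46.58°)sin(42.13°) + cos(46.58°)cos(42.13°)cos(-13.98°) = 0.9819
σ = 10.923° → d = Rσ = 6359·0.19065 = 1212 km

1212 km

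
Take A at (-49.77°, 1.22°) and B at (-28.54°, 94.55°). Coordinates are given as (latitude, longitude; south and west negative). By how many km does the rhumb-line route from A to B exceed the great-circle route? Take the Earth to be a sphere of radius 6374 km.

430 km

Great circle: cos σ = sin φ₁ sin φ₂ + cos φ₁ cos φ₂ cos Δλ,  σ = 1.2326 rad → d_gc = 7856.5 km
Rhumb line: Δψ = +0.4844, q = Δφ/Δψ = 0.7650, d_rh = R√(Δφ²+q²Δλ²) = 8286.4 km
Excess = 8286.4 − 7856.5 = 429.9 ≈ 430 km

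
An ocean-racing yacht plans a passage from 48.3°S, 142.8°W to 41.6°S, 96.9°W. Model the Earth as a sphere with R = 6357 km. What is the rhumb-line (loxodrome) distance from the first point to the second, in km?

3674 km

Rhumb course C = atan2(Δλ, Δψ) with Δψ = ln[tan(π/4+φ₂/2)/tan(π/4+φ₁/2)] = +0.1655, Δλ = +0.8011 → C = 78.33°
d = R·|Δφ| / |cos C| = 6357·0.11694 / 0.20233 = 3674 km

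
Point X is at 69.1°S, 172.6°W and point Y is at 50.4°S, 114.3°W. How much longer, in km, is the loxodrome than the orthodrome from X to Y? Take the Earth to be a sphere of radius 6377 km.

124 km

Great circle: cos σ = sin φ₁ sin φ₂ + cos φ₁ cos φ₂ cos Δλ,  σ = 0.5748 rad → d_gc = 3665.4 km
Rhumb line: Δψ = +0.6689, q = Δφ/Δψ = 0.4880, d_rh = R√(Δφ²+q²Δλ²) = 3789.1 km
Excess = 3789.1 − 3665.4 = 123.7 ≈ 124 km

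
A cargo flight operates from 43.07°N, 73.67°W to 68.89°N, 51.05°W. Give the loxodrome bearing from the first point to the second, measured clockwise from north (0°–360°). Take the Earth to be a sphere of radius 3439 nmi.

Δψ = ln[tan(π/4+φ₂/2)/tan(π/4+φ₁/2)] = +0.8457
Δλ = +0.3948 rad (taken the short way round)
course = atan2(Δλ, Δψ) = 25.02°

25.0°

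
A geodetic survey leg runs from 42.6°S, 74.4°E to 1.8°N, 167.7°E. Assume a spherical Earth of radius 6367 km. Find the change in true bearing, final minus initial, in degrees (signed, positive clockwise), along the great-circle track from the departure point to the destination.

Initial bearing θ₁ = atan2(sin Δλ cos φ₂, cos φ₁ sin φ₂ − sin φ₁ cos φ₂ cos Δλ) = 90.91°
Final bearing θ₂ = (initial bearing from the destination back to the start) + 180° = 47.42°
Δθ = θ₂ − θ₁ = -43.5°

-43.5°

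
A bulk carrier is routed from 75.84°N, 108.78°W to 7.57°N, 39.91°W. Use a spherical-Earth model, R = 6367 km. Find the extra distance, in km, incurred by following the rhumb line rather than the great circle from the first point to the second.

Great circle: cos σ = sin φ₁ sin φ₂ + cos φ₁ cos φ₂ cos Δλ,  σ = 1.3539 rad → d_gc = 8620.6 km
Rhumb line: Δψ = -1.9533, q = Δφ/Δψ = 0.6100, d_rh = R√(Δφ²+q²Δλ²) = 8907.8 km
Excess = 8907.8 − 8620.6 = 287.2 ≈ 287 km

287 km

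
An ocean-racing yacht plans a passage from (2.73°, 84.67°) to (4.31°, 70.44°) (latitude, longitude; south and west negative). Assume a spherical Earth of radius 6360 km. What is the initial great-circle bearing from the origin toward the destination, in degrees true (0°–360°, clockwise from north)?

N = sin Δλ·cos φ₂ = -0.2451;  D = cos φ₁ sin φ₂ − sin φ₁ cos φ₂ cos Δλ = +0.0290
initial course = atan2(N, D) = 276.75°

276.8°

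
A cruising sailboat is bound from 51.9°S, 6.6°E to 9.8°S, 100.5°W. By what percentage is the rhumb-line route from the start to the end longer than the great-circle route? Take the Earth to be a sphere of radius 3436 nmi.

5.7%

Great circle: σ = 1.6157 rad → d_gc = Rσ = 5551.4 nmi
Rhumb: Δφ = +0.7348, Δλ = -1.8692, Δψ = +0.8914, q = Δφ/Δψ = 0.8243 → d_rh = R√(Δφ²+q²Δλ²) = 5865.2 nmi
Excess = (5865.2 − 5551.4) / 5551.4 = 313.8 / 5551.4 = 5.653% ≈ 5.7%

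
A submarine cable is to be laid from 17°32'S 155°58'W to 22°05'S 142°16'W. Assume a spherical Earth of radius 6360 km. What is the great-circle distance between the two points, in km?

Haversine: a = sin²(Δφ/2)+cos φ₁ cos φ₂ sin²(Δλ/2) = 0.01415;  σ = 2·atan2(√a,√(1−a))
σ = 13.661° → d = Rσ = 6360·0.23843 = 1516 km

1516 km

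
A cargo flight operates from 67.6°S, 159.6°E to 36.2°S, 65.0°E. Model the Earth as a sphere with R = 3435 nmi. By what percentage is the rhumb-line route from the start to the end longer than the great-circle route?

8.3%

Great circle: σ = 1.0223 rad → d_gc = Rσ = 3511.7 nmi
Rhumb: Δφ = +0.5480, Δλ = -1.6511, Δψ = +0.9409, q = Δφ/Δψ = 0.5825 → d_rh = R√(Δφ²+q²Δλ²) = 3802.2 nmi
Excess = (3802.2 − 3511.7) / 3511.7 = 290.5 / 3511.7 = 8.27% ≈ 8.3%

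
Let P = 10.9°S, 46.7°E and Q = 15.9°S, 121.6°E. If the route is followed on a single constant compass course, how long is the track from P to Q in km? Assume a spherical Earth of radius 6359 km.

Rhumb course C = atan2(Δλ, Δψ) with Δψ = ln[tan(π/4+φ₂/2)/tan(π/4+φ₁/2)] = -0.0897, Δλ = +1.3073 → C = 93.93°
d = R·|Δφ| / |cos C| = 6359·0.08727 / 0.06849 = 8103 km

8103 km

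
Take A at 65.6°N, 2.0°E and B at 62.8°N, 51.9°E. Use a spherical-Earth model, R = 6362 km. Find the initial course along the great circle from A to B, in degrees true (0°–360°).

N = sin Δλ·cos φ₂ = +0.3496;  D = cos φ₁ sin φ₂ − sin φ₁ cos φ₂ cos Δλ = +0.0993
initial course = atan2(N, D) = 74.15°

74.1°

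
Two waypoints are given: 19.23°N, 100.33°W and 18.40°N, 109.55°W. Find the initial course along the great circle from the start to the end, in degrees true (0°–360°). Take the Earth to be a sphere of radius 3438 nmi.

266.1°

N = sin Δλ·cos φ₂ = -0.1520;  D = cos φ₁ sin φ₂ − sin φ₁ cos φ₂ cos Δλ = -0.0104
initial course = atan2(N, D) = 266.07°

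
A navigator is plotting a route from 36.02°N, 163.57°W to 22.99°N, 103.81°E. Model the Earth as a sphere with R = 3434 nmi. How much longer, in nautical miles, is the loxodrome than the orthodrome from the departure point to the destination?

Great circle: cos σ = sin φ₁ sin φ₂ + cos φ₁ cos φ₂ cos Δλ,  σ = 1.3739 rad → d_gc = 4717.9 nmi
Rhumb line: Δψ = -0.2622, q = Δφ/Δψ = 0.8672, d_rh = R√(Δφ²+q²Δλ²) = 4877.0 nmi
Excess = 4877.0 − 4717.9 = 159.1 ≈ 159 nmi

159 nmi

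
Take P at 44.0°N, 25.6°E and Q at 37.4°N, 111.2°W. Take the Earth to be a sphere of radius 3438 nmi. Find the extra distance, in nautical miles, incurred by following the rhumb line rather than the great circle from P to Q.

845 nmi

Great circle: cos σ = sin φ₁ sin φ₂ + cos φ₁ cos φ₂ cos Δλ,  σ = 1.5654 rad → d_gc = 5382.0 nmi
Rhumb line: Δψ = -0.1521, q = Δφ/Δψ = 0.7571, d_rh = R√(Δφ²+q²Δλ²) = 6227.3 nmi
Excess = 6227.3 − 5382.0 = 845.3 ≈ 845 nmi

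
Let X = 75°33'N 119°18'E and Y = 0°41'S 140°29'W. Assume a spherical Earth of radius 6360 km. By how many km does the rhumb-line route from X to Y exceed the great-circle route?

Great circle: cos σ = sin φ₁ sin φ₂ + cos φ₁ cos φ₂ cos Δλ,  σ = 1.6266 rad → d_gc = 10345.4 km
Rhumb line: Δψ = -2.0773, q = Δφ/Δψ = 0.6405, d_rh = R√(Δφ²+q²Δλ²) = 11062.4 km
Excess = 11062.4 − 10345.4 = 717.0 ≈ 717 km

717 km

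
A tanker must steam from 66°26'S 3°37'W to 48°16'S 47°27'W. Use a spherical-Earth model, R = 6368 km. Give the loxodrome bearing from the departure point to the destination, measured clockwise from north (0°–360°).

Δψ = ln[tan(π/4+φ₂/2)/tan(π/4+φ₁/2)] = +0.6029
Δλ = -0.7650 rad (taken the short way round)
course = atan2(Δλ, Δψ) = 308.24°

308.2°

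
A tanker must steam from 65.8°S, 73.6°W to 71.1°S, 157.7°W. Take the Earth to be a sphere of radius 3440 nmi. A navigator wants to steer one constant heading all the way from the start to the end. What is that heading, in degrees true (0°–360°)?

260.2°

Meridional parts: M(φ₁)=-1.5400, M(φ₂)=-1.7931 → ΔM = -0.2531;  Δλ = -1.4678 rad
tan C = Δλ / ΔM = +5.7996 → C = 260.22°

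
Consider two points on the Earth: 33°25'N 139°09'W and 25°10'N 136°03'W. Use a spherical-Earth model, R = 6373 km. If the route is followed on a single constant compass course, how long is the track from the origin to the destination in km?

966 km

Rhumb course C = atan2(Δλ, Δψ) with Δψ = ln[tan(π/4+φ₂/2)/tan(π/4+φ₁/2)] = -0.1653, Δλ = +0.0541 → C = 161.88°
d = R·|Δφ| / |cos C| = 6373·0.14399 / 0.95040 = 966 km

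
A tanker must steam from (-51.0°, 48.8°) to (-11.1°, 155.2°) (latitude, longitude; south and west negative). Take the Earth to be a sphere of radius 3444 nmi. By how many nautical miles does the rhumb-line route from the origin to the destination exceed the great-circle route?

306 nmi

Great circle: cos σ = sin φ₁ sin φ₂ + cos φ₁ cos φ₂ cos Δλ,  σ = 1.5955 rad → d_gc = 5495.0 nmi
Rhumb line: Δψ = +0.8432, q = Δφ/Δψ = 0.8259, d_rh = R√(Δφ²+q²Δλ²) = 5801.2 nmi
Excess = 5801.2 − 5495.0 = 306.2 ≈ 306 nmi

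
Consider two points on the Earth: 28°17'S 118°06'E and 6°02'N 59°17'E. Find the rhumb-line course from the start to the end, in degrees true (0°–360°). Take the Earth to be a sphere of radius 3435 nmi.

Δψ = ln[tan(π/4+φ₂/2)/tan(π/4+φ₁/2)] = +0.6205
Δλ = -1.0265 rad (taken the short way round)
course = atan2(Δλ, Δψ) = 301.15°

301.2°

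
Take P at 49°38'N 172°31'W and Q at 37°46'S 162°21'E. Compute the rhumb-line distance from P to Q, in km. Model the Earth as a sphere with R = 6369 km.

Rhumb course C = atan2(Δλ, Δψ) with Δψ = ln[tan(π/4+φ₂/2)/tan(π/4+φ₁/2)] = -1.7136, Δλ = -0.4387 → C = 194.36°
d = R·|Δφ| / |cos C| = 6369·1.52542 / 0.96876 = 10029 km

10029 km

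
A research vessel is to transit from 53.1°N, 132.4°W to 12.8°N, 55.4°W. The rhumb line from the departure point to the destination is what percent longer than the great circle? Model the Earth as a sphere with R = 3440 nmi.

Great circle: σ = 1.2568 rad → d_gc = Rσ = 4323.3 nmi
Rhumb: Δφ = -0.7034, Δλ = +1.3439, Δψ = -0.8725, q = Δφ/Δψ = 0.8062 → d_rh = R√(Δφ²+q²Δλ²) = 4443.6 nmi
Excess = (4443.6 − 4323.3) / 4323.3 = 120.3 / 4323.3 = 2.78% ≈ 2.8%

2.8%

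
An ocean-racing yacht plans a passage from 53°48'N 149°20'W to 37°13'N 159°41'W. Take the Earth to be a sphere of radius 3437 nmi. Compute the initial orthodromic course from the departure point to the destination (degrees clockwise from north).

207.5°

N = sin Δλ·cos φ₂ = -0.1431;  D = cos φ₁ sin φ₂ − sin φ₁ cos φ₂ cos Δλ = -0.2750
initial course = atan2(N, D) = 207.49°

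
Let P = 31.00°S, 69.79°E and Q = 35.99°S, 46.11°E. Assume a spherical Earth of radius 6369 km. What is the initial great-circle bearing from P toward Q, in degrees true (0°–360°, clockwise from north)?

249.4°

θ = atan2( sin Δλ·cos φ₂ ,  cos φ₁ sin φ₂ − sin φ₁ cos φ₂ cos Δλ )
  = atan2(-0.3250, -0.1221) = 249.41°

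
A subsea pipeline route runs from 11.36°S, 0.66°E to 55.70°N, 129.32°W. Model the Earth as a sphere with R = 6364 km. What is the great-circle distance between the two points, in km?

13460 km

cos σ = sin φ₁ sin φ₂ + cos φ₁ cos φ₂ cos Δλ
      = sin(-11.36°)sin(55.70°) + cos(-11.36°)cos(55.70°)cos(-129.98°) = -0.5177
σ = 121.178° → d = Rσ = 6364·2.11496 = 13460 km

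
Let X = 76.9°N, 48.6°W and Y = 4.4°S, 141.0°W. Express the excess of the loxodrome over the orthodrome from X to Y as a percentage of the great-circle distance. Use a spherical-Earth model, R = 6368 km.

Great circle: σ = 1.6551 rad → d_gc = Rσ = 10539.6 km
Rhumb: Δφ = -1.4190, Δλ = -1.6127, Δψ = -2.2413, q = Δφ/Δψ = 0.6331 → d_rh = R√(Δφ²+q²Δλ²) = 11131.9 km
Excess = (11131.9 − 10539.6) / 10539.6 = 592.3 / 10539.6 = 5.62% ≈ 5.6%

5.6%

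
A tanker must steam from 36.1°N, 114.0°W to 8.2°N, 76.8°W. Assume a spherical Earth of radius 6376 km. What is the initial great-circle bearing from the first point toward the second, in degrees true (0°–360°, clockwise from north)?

θ = atan2( sin Δλ·cos φ₂ ,  cos φ₁ sin φ₂ − sin φ₁ cos φ₂ cos Δλ )
  = atan2(+0.5984, -0.3493) = 120.27°

120.3°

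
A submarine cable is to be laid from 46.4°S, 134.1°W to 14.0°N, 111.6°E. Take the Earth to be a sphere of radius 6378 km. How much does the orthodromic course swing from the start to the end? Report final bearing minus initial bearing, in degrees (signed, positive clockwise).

At departure: θ₁ = atan2(sin Δλ cos φ₂, cos φ₁ sin φ₂ − sin φ₁ cos φ₂ cos Δλ) = 262.12°
At arrival: θ₂ = atan2(sin Δλ cos φ₁, −cos φ₂ sin φ₁ + sin φ₂ cos φ₁ cos Δλ) = 315.25°
Δθ = θ₂ − θ₁ = +53.1°

+53.1°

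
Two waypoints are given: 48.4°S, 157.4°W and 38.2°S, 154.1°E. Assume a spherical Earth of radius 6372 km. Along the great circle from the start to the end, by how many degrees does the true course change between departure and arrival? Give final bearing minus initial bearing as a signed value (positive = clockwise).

Initial bearing θ₁ = atan2(sin Δλ cos φ₂, cos φ₁ sin φ₂ − sin φ₁ cos φ₂ cos Δλ) = 267.94°
Final bearing θ₂ = (initial bearing from the destination back to the start) + 180° = 302.40°
Δθ = θ₂ − θ₁ = +34.5°

+34.5°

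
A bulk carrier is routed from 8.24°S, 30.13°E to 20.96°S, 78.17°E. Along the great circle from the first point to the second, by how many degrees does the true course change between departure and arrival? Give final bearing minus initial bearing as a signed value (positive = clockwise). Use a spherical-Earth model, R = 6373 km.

Initial bearing θ₁ = atan2(sin Δλ cos φ₂, cos φ₁ sin φ₂ − sin φ₁ cos φ₂ cos Δλ) = 110.85°
Final bearing θ₂ = (initial bearing from the destination back to the start) + 180° = 97.96°
Δθ = θ₂ − θ₁ = -12.9°

-12.9°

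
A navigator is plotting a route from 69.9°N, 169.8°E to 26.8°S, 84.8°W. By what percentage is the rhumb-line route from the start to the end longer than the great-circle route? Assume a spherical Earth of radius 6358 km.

4.4%

Great circle: σ = 2.1000 rad → d_gc = Rσ = 13352.0 km
Rhumb: Δφ = -1.6877, Δλ = +1.8396, Δψ = -2.2161, q = Δφ/Δψ = 0.7616 → d_rh = R√(Δφ²+q²Δλ²) = 13945.8 km
Excess = (13945.8 − 13352.0) / 13352.0 = 593.8 / 13352.0 = 4.447% ≈ 4.4%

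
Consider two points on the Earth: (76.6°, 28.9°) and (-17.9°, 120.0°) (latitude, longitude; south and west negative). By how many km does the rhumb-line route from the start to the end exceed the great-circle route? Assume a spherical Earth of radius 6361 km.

542 km

Great circle: cos σ = sin φ₁ sin φ₂ + cos φ₁ cos φ₂ cos Δλ,  σ = 1.8789 rad → d_gc = 11951.5 km
Rhumb line: Δψ = -2.4592, q = Δφ/Δψ = 0.6707, d_rh = R√(Δφ²+q²Δλ²) = 12493.3 km
Excess = 12493.3 − 11951.5 = 541.8 ≈ 542 km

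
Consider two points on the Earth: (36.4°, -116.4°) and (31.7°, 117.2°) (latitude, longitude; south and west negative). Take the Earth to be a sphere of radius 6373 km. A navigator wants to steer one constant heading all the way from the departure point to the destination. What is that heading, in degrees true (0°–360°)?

Meridional parts: M(φ₁)=+0.6829, M(φ₂)=+0.5839 → ΔM = -0.0991;  Δλ = -2.2061 rad
tan C = Δλ / ΔM = +22.2707 → C = 267.43°

267.4°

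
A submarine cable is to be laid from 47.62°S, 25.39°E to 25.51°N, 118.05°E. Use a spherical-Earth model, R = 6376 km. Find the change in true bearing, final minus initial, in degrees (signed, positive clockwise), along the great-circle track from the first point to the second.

-28.1°

At departure: θ₁ = atan2(sin Δλ cos φ₂, cos φ₁ sin φ₂ − sin φ₁ cos φ₂ cos Δλ) = 73.95°
At arrival: θ₂ = atan2(sin Δλ cos φ₁, −cos φ₂ sin φ₁ + sin φ₂ cos φ₁ cos Δλ) = 45.87°
Δθ = θ₂ − θ₁ = -28.1°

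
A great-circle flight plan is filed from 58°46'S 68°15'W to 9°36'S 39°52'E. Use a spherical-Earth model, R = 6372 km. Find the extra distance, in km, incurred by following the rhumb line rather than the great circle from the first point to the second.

697 km

Great circle: cos σ = sin φ₁ sin φ₂ + cos φ₁ cos φ₂ cos Δλ,  σ = 1.5872 rad → d_gc = 10113.5 km
Rhumb line: Δψ = +1.1063, q = Δφ/Δψ = 0.7756, d_rh = R√(Δφ²+q²Δλ²) = 10810.9 km
Excess = 10810.9 − 10113.5 = 697.4 ≈ 697 km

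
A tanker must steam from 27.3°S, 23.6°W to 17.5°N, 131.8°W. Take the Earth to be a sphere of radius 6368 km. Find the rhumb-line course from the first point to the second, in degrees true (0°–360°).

Δψ = ln[tan(π/4+φ₂/2)/tan(π/4+φ₁/2)] = +0.8059
Δλ = -1.8884 rad (taken the short way round)
course = atan2(Δλ, Δψ) = 293.11°

293.1°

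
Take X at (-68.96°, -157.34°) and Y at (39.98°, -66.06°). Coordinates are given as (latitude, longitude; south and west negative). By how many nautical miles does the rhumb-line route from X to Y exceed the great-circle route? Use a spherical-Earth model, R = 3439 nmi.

163 nmi

Great circle: cos σ = sin φ₁ sin φ₂ + cos φ₁ cos φ₂ cos Δλ,  σ = 2.2216 rad → d_gc = 7640.1 nmi
Rhumb line: Δψ = +2.4461, q = Δφ/Δψ = 0.7773, d_rh = R√(Δφ²+q²Δλ²) = 7803.4 nmi
Excess = 7803.4 − 7640.1 = 163.3 ≈ 163 nmi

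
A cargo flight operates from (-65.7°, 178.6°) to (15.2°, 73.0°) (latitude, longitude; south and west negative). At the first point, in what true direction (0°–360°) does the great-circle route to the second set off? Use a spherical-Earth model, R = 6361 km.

N = sin Δλ·cos φ₂ = -0.9295;  D = cos φ₁ sin φ₂ − sin φ₁ cos φ₂ cos Δλ = -0.1286
initial course = atan2(N, D) = 262.12°

262.1°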